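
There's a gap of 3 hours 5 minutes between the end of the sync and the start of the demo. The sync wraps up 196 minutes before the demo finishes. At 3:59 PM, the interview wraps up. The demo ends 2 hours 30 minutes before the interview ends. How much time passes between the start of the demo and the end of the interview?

2 h 41 min

The demo ends at 3:59 PM − 150 min = 1:29 PM.
The sync ends at 1:29 PM − 196 min = 10:13 AM.
The demo starts at 10:13 AM + 185 min = 1:18 PM.
From 1:18 PM to 3:59 PM is 2 h 41 min.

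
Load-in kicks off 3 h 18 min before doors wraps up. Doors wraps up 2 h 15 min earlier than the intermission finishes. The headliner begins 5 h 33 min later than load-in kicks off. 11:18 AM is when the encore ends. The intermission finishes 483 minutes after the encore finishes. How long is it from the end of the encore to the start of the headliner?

8 h 3 min

The intermission ends at 11:18 AM + 483 min = 7:21 PM.
Doors ends at 7:21 PM − 135 min = 5:06 PM.
Load-in starts at 5:06 PM − 198 min = 1:48 PM.
The headliner starts at 1:48 PM + 333 min = 7:21 PM.
From 11:18 AM to 7:21 PM is 8 h 3 min.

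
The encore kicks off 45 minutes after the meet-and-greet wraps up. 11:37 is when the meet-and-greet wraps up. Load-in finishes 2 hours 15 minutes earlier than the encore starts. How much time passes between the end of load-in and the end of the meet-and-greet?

an hour and a half

The encore starts at 11:37 + 45 min = 12:22.
Load-in ends at 12:22 − 135 min = 10:07.
From 10:07 to 11:37 is an hour and a half.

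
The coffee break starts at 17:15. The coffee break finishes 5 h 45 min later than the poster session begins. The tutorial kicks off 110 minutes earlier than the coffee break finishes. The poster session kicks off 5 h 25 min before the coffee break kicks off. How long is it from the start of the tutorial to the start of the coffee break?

The poster session starts at 17:15 − 325 min = 11:50.
The coffee break ends at 11:50 + 345 min = 17:35.
The tutorial starts at 17:35 − 110 min = 15:45.
From 15:45 to 17:15 is 1.5 hours.

1.5 hours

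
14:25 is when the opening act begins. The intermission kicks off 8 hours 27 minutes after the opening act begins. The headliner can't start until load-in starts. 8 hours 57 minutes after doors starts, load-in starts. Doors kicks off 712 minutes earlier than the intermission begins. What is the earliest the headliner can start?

19:57

The intermission starts at 14:25 + 507 min = 22:52.
Doors starts at 22:52 − 712 min = 11:00.
Load-in starts at 11:00 + 537 min = 19:57.
The headliner is bounded by load-in, so the earliest it can start is 19:57.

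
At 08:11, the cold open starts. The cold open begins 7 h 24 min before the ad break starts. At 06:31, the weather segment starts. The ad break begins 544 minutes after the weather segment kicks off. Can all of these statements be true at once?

Yes

The ad break starts at 06:31 + 544 min = 15:35.
The cold open starts at 15:35 − 444 min = 08:11.
That matches the stated 08:11, so the schedule is consistent.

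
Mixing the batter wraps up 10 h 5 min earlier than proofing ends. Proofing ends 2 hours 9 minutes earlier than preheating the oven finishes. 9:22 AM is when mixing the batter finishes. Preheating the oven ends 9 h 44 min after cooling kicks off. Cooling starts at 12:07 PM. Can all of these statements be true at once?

Preheating the oven ends at 12:07 PM + 584 min = 9:51 PM.
Proofing ends at 9:51 PM − 129 min = 7:42 PM.
Mixing the batter ends at 7:42 PM − 605 min = 9:37 AM.
But mixing the batter is also said to end at 9:22 AM — a 15-minute conflict.

No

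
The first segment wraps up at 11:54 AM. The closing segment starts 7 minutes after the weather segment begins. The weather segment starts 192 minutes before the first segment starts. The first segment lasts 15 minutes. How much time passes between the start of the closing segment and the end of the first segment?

200 minutes

The first segment starts at 11:54 AM − 15 min = 11:39 AM.
The weather segment starts at 11:39 AM − 192 min = 8:27 AM.
The closing segment starts at 8:27 AM + 7 min = 8:34 AM.
From 8:34 AM to 11:54 AM is 200 minutes.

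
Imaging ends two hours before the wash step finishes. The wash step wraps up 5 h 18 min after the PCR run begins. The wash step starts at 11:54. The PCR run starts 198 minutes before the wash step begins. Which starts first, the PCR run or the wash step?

The PCR run starts at 11:54 − 198 min = 08:36.
The PCR run starts at 08:36 and the wash step starts at 11:54, so the PCR run is first.

the PCR run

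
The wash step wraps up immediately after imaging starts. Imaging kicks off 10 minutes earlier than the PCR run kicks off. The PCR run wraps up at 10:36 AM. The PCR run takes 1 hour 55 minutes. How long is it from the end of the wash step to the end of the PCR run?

125 minutes

The PCR run starts at 10:36 AM − 115 min = 8:41 AM.
Imaging starts at 8:41 AM − 10 min = 8:31 AM.
So the wash step ends at 8:31 AM.
From 8:31 AM to 10:36 AM is 125 minutes.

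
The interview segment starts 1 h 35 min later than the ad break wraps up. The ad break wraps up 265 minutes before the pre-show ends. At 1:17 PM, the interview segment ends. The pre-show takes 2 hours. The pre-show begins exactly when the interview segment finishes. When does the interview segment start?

The pre-show starts at 1:17 PM.
The pre-show ends at 1:17 PM + 120 min = 3:17 PM.
The ad break ends at 3:17 PM − 265 min = 10:52 AM.
The interview segment starts at 10:52 AM + 95 min = 12:27 PM.

12:27 PM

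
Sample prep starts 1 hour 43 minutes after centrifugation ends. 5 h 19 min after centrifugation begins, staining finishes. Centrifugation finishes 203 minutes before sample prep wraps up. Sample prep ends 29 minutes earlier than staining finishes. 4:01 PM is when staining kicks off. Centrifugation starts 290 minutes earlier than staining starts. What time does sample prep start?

2:21 PM

Centrifugation starts at 4:01 PM − 290 min = 11:11 AM.
Staining ends at 11:11 AM + 319 min = 4:30 PM.
Sample prep ends at 4:30 PM − 29 min = 4:01 PM.
Centrifugation ends at 4:01 PM − 203 min = 12:38 PM.
Sample prep starts at 12:38 PM + 103 min = 2:21 PM.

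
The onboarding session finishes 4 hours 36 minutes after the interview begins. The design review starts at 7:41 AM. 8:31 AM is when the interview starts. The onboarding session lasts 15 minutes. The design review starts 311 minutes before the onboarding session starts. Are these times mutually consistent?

Yes

The onboarding session ends at 8:31 AM + 276 min = 1:07 PM.
The onboarding session starts at 1:07 PM − 15 min = 12:52 PM.
The design review starts at 12:52 PM − 311 min = 7:41 AM.
That matches the stated 7:41 AM, so the schedule is consistent.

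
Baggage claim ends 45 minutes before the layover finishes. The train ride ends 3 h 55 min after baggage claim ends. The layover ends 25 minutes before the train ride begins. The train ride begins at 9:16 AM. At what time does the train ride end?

12:01 PM

The layover ends at 9:16 AM − 25 min = 8:51 AM.
Baggage claim ends at 8:51 AM − 45 min = 8:06 AM.
The train ride ends at 8:06 AM + 235 min = 12:01 PM.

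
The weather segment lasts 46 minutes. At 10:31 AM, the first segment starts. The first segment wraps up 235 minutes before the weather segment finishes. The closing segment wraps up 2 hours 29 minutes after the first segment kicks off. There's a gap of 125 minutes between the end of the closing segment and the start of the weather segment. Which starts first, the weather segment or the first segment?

The closing segment ends at 10:31 AM + 149 min = 1:00 PM.
The weather segment starts at 1:00 PM + 125 min = 3:05 PM.
The weather segment starts at 3:05 PM and the first segment starts at 10:31 AM, so the first segment is first.

the first segment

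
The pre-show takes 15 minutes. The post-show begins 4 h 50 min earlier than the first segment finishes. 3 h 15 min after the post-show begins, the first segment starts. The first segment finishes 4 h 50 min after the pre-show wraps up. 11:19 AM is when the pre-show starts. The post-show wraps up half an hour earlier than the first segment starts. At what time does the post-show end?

The pre-show ends at 11:19 AM + 15 min = 11:34 AM.
The first segment ends at 11:34 AM + 290 min = 4:24 PM.
The post-show starts at 4:24 PM − 290 min = 11:34 AM.
The first segment starts at 11:34 AM + 195 min = 2:49 PM.
The post-show ends at 2:49 PM − 30 min = 2:19 PM.

2:19 PM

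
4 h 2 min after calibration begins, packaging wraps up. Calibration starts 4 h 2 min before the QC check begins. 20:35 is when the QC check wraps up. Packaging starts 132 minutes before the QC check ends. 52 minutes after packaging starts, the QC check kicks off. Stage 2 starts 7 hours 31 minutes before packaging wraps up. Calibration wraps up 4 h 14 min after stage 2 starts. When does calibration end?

Packaging starts at 20:35 − 132 min = 18:23.
The QC check starts at 18:23 + 52 min = 19:15.
Calibration starts at 19:15 − 242 min = 15:13.
Packaging ends at 15:13 + 242 min = 19:15.
Stage 2 starts at 19:15 − 451 min = 11:44.
Calibration ends at 11:44 + 254 min = 15:58.

15:58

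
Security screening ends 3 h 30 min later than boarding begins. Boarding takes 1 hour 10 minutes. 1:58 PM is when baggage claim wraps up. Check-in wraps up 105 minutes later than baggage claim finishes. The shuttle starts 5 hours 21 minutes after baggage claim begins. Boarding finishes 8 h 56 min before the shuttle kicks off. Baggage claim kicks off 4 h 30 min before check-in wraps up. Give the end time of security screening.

Check-in ends at 1:58 PM + 105 min = 3:43 PM.
Baggage claim starts at 3:43 PM − 270 min = 11:13 AM.
The shuttle starts at 11:13 AM + 321 min = 4:34 PM.
Boarding ends at 4:34 PM − 536 min = 7:38 AM.
Boarding starts at 7:38 AM − 70 min = 6:28 AM.
Security screening ends at 6:28 AM + 210 min = 9:58 AM.

9:58 AM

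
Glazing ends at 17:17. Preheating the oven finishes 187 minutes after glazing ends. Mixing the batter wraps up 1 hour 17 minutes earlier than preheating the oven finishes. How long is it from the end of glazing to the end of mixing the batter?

Preheating the oven ends at 17:17 + 187 min = 20:24.
Mixing the batter ends at 20:24 − 77 min = 19:07.
From 17:17 to 19:07 is 110 minutes.

110 minutes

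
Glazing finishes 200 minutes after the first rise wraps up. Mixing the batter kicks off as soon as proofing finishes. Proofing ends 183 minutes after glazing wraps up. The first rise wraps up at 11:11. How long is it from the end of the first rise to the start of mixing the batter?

383 minutes

Glazing ends at 11:11 + 200 min = 14:31.
Proofing ends at 14:31 + 183 min = 17:34.
So mixing the batter starts at 17:34.
From 11:11 to 17:34 is 383 minutes.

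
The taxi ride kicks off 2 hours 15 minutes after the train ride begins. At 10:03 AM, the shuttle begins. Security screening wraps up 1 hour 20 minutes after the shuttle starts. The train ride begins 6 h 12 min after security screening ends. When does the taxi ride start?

Security screening ends at 10:03 AM + 80 min = 11:23 AM.
The train ride starts at 11:23 AM + 372 min = 5:35 PM.
The taxi ride starts at 5:35 PM + 135 min = 7:50 PM.

7:50 PM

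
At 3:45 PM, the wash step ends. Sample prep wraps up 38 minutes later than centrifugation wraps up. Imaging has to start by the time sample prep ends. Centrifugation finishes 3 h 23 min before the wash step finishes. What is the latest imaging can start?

Centrifugation ends at 3:45 PM − 203 min = 12:22 PM.
Sample prep ends at 12:22 PM + 38 min = 1:00 PM.
Imaging is bounded by sample prep, so the latest it can start is 1:00 PM.

1:00 PM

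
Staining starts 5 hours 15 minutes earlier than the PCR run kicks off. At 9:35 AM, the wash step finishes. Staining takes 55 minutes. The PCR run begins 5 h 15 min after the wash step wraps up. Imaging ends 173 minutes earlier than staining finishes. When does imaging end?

7:37 AM

The PCR run starts at 9:35 AM + 315 min = 2:50 PM.
Staining starts at 2:50 PM − 315 min = 9:35 AM.
Staining ends at 9:35 AM + 55 min = 10:30 AM.
Imaging ends at 10:30 AM − 173 min = 7:37 AM.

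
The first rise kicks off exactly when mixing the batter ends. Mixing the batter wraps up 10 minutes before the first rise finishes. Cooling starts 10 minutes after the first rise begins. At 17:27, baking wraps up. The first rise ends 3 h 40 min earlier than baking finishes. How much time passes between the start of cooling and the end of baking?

The first rise ends at 17:27 − 220 min = 13:47.
Mixing the batter ends at 13:47 − 10 min = 13:37.
So the first rise starts at 13:37.
Cooling starts at 13:37 + 10 min = 13:47.
From 13:47 to 17:27 is 3 hours 40 minutes.

3 hours 40 minutes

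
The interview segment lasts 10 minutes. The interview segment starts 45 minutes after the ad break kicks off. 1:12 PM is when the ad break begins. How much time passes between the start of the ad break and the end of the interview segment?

The interview segment starts at 1:12 PM + 45 min = 1:57 PM.
The interview segment ends at 1:57 PM + 10 min = 2:07 PM.
From 1:12 PM to 2:07 PM is 55 minutes.

55 minutes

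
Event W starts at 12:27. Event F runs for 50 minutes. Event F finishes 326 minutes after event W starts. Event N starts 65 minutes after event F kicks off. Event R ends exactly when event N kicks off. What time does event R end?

Event F ends at 12:27 + 326 min = 17:53.
Event F starts at 17:53 − 50 min = 17:03.
Event N starts at 17:03 + 65 min = 18:08.
So event R ends at 18:08.

18:08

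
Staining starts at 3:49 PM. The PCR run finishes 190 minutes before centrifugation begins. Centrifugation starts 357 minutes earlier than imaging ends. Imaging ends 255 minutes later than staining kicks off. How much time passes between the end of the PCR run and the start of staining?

4 hours 52 minutes

Imaging ends at 3:49 PM + 255 min = 8:04 PM.
Centrifugation starts at 8:04 PM − 357 min = 2:07 PM.
The PCR run ends at 2:07 PM − 190 min = 10:57 AM.
From 10:57 AM to 3:49 PM is 4 hours 52 minutes.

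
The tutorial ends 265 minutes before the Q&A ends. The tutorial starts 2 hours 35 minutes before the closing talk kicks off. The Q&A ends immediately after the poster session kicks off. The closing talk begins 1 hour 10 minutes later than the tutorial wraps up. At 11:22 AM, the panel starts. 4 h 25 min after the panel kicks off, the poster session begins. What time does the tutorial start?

9:57 AM

The poster session starts at 11:22 AM + 265 min = 3:47 PM.
So the Q&A ends at 3:47 PM.
The tutorial ends at 3:47 PM − 265 min = 11:22 AM.
The closing talk starts at 11:22 AM + 70 min = 12:32 PM.
The tutorial starts at 12:32 PM − 155 min = 9:57 AM.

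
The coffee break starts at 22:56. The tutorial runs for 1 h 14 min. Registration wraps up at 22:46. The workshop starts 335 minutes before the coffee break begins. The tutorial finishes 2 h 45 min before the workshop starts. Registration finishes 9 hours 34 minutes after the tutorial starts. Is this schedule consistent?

The workshop starts at 22:56 − 335 min = 17:21.
The tutorial ends at 17:21 − 165 min = 14:36.
The tutorial starts at 14:36 − 74 min = 13:22.
Registration ends at 13:22 + 574 min = 22:56.
But registration is also said to end at 22:46 — a 10-minute conflict.

No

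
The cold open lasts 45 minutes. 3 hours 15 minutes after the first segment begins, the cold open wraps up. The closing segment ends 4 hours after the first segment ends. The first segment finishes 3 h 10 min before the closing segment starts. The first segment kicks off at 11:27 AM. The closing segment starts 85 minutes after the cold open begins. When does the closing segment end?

4:12 PM

The cold open ends at 11:27 AM + 195 min = 2:42 PM.
The cold open starts at 2:42 PM − 45 min = 1:57 PM.
The closing segment starts at 1:57 PM + 85 min = 3:22 PM.
The first segment ends at 3:22 PM − 190 min = 12:12 PM.
The closing segment ends at 12:12 PM + 240 min = 4:12 PM.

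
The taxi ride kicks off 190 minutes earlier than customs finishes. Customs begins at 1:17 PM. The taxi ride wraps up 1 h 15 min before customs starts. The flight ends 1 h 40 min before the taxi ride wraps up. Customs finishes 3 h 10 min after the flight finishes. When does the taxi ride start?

The taxi ride ends at 1:17 PM − 75 min = 12:02 PM.
The flight ends at 12:02 PM − 100 min = 10:22 AM.
Customs ends at 10:22 AM + 190 min = 1:32 PM.
The taxi ride starts at 1:32 PM − 190 min = 10:22 AM.

10:22 AM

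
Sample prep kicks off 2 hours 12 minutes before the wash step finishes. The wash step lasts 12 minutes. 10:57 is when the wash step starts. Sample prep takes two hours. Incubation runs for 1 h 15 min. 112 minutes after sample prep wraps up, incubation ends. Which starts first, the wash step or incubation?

the wash step

The wash step ends at 10:57 + 12 min = 11:09.
Sample prep starts at 11:09 − 132 min = 08:57.
Sample prep ends at 08:57 + 120 min = 10:57.
Incubation ends at 10:57 + 112 min = 12:49.
Incubation starts at 12:49 − 75 min = 11:34.
The wash step starts at 10:57 and incubation starts at 11:34, so the wash step is first.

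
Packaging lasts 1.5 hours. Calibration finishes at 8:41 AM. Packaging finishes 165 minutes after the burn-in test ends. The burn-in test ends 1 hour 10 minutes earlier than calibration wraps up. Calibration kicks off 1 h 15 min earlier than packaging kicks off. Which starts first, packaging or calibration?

The burn-in test ends at 8:41 AM − 70 min = 7:31 AM.
Packaging ends at 7:31 AM + 165 min = 10:16 AM.
Packaging starts at 10:16 AM − 90 min = 8:46 AM.
Calibration starts at 8:46 AM − 75 min = 7:31 AM.
Packaging starts at 8:46 AM and calibration starts at 7:31 AM, so calibration is first.

calibration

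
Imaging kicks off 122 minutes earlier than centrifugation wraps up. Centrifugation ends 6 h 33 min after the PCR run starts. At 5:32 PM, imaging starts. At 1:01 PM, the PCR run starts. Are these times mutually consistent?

Yes

Centrifugation ends at 1:01 PM + 393 min = 7:34 PM.
Imaging starts at 7:34 PM − 122 min = 5:32 PM.
That matches the stated 5:32 PM, so the schedule is consistent.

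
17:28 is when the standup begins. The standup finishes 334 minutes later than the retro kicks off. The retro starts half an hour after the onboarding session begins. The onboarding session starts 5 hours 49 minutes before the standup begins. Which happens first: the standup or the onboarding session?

the onboarding session

The onboarding session starts at 17:28 − 349 min = 11:39.
The standup starts at 17:28 and the onboarding session starts at 11:39, so the onboarding session is first.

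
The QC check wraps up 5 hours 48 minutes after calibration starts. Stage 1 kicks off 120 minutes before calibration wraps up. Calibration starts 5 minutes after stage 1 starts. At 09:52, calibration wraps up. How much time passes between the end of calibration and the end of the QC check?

3 hours 53 minutes

Stage 1 starts at 09:52 − 120 min = 07:52.
Calibration starts at 07:52 + 5 min = 07:57.
The QC check ends at 07:57 + 348 min = 13:45.
From 09:52 to 13:45 is 3 hours 53 minutes.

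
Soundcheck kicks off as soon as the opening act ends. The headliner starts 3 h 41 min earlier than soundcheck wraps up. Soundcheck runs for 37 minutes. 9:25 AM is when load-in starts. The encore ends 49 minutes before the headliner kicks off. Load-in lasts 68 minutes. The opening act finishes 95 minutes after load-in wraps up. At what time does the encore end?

8:15 AM

Load-in ends at 9:25 AM + 68 min = 10:33 AM.
The opening act ends at 10:33 AM + 95 min = 12:08 PM.
So soundcheck starts at 12:08 PM.
Soundcheck ends at 12:08 PM + 37 min = 12:45 PM.
The headliner starts at 12:45 PM − 221 min = 9:04 AM.
The encore ends at 9:04 AM − 49 min = 8:15 AM.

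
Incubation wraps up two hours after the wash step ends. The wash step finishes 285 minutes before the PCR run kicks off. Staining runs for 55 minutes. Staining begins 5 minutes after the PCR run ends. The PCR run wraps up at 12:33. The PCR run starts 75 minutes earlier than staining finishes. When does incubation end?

Staining starts at 12:33 + 5 min = 12:38.
Staining ends at 12:38 + 55 min = 13:33.
The PCR run starts at 13:33 − 75 min = 12:18.
The wash step ends at 12:18 − 285 min = 07:33.
Incubation ends at 07:33 + 120 min = 09:33.

09:33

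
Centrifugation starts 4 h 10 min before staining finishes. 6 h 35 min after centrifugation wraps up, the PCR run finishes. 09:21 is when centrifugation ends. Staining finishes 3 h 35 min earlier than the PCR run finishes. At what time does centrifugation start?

08:11

The PCR run ends at 09:21 + 395 min = 15:56.
Staining ends at 15:56 − 215 min = 12:21.
Centrifugation starts at 12:21 − 250 min = 08:11.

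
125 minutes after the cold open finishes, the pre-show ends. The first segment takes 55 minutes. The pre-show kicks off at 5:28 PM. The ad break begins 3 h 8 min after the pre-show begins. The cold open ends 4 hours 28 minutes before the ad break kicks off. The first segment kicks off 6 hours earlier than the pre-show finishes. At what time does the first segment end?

1:08 PM

The ad break starts at 5:28 PM + 188 min = 8:36 PM.
The cold open ends at 8:36 PM − 268 min = 4:08 PM.
The pre-show ends at 4:08 PM + 125 min = 6:13 PM.
The first segment starts at 6:13 PM − 360 min = 12:13 PM.
The first segment ends at 12:13 PM + 55 min = 1:08 PM.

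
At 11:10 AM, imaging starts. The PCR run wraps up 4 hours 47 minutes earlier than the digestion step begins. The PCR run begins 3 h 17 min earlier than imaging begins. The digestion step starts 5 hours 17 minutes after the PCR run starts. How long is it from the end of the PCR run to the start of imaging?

167 minutes

The PCR run starts at 11:10 AM − 197 min = 7:53 AM.
The digestion step starts at 7:53 AM + 317 min = 1:10 PM.
The PCR run ends at 1:10 PM − 287 min = 8:23 AM.
From 8:23 AM to 11:10 AM is 167 minutes.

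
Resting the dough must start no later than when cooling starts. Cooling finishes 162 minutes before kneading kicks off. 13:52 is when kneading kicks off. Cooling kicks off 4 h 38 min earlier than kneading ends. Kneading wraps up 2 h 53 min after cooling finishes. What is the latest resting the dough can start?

Cooling ends at 13:52 − 162 min = 11:10.
Kneading ends at 11:10 + 173 min = 14:03.
Cooling starts at 14:03 − 278 min = 09:25.
Resting the dough is bounded by cooling, so the latest it can start is 09:25.

09:25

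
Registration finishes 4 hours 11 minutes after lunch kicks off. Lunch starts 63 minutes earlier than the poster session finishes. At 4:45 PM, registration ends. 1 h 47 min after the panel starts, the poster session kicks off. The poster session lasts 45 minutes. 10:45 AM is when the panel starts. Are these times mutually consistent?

The poster session starts at 10:45 AM + 107 min = 12:32 PM.
The poster session ends at 12:32 PM + 45 min = 1:17 PM.
Lunch starts at 1:17 PM − 63 min = 12:14 PM.
Registration ends at 12:14 PM + 251 min = 4:25 PM.
But registration is also said to end at 4:45 PM — a 20-minute conflict.

No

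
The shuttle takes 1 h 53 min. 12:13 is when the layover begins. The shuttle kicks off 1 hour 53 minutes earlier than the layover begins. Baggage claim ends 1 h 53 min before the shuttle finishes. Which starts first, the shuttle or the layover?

the shuttle

The shuttle starts at 12:13 − 113 min = 10:20.
The shuttle starts at 10:20 and the layover starts at 12:13, so the shuttle is first.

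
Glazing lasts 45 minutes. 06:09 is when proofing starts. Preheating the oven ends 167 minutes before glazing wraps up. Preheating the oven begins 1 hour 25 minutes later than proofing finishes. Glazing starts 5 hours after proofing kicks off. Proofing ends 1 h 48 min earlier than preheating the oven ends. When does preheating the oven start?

08:44

Glazing starts at 06:09 + 300 min = 11:09.
Glazing ends at 11:09 + 45 min = 11:54.
Preheating the oven ends at 11:54 − 167 min = 09:07.
Proofing ends at 09:07 − 108 min = 07:19.
Preheating the oven starts at 07:19 + 85 min = 08:44.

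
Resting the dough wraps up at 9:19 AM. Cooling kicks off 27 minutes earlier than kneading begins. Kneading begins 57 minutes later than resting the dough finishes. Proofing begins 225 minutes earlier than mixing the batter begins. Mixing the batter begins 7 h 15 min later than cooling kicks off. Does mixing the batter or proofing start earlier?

proofing

Kneading starts at 9:19 AM + 57 min = 10:16 AM.
Cooling starts at 10:16 AM − 27 min = 9:49 AM.
Mixing the batter starts at 9:49 AM + 435 min = 5:04 PM.
Proofing starts at 5:04 PM − 225 min = 1:19 PM.
Mixing the batter starts at 5:04 PM and proofing starts at 1:19 PM, so proofing is first.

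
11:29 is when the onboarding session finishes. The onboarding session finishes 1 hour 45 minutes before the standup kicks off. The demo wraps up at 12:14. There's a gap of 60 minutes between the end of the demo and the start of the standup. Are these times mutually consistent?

The standup starts at 12:14 + 60 min = 13:14.
The onboarding session ends at 13:14 − 105 min = 11:29.
That matches the stated 11:29, so the schedule is consistent.

Yes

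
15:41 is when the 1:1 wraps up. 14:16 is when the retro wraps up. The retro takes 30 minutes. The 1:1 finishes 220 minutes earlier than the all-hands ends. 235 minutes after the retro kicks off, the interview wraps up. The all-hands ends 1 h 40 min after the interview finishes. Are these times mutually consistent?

Yes

The retro starts at 14:16 − 30 min = 13:46.
The interview ends at 13:46 + 235 min = 17:41.
The all-hands ends at 17:41 + 100 min = 19:21.
The 1:1 ends at 19:21 − 220 min = 15:41.
That matches the stated 15:41, so the schedule is consistent.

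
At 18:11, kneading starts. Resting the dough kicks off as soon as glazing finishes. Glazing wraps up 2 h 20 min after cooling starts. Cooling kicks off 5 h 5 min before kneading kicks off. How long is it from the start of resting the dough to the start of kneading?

Cooling starts at 18:11 − 305 min = 13:06.
Glazing ends at 13:06 + 140 min = 15:26.
So resting the dough starts at 15:26.
From 15:26 to 18:11 is 2 hours 45 minutes.

2 hours 45 minutes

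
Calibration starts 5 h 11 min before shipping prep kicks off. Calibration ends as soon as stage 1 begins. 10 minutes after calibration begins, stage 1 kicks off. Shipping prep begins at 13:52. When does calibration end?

08:51

Calibration starts at 13:52 − 311 min = 08:41.
Stage 1 starts at 08:41 + 10 min = 08:51.
So calibration ends at 08:51.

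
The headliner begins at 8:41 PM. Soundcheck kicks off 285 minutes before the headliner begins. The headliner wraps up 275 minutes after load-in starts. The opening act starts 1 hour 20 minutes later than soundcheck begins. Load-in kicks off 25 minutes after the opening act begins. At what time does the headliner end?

Soundcheck starts at 8:41 PM − 285 min = 3:56 PM.
The opening act starts at 3:56 PM + 80 min = 5:16 PM.
Load-in starts at 5:16 PM + 25 min = 5:41 PM.
The headliner ends at 5:41 PM + 275 min = 10:16 PM.

10:16 PM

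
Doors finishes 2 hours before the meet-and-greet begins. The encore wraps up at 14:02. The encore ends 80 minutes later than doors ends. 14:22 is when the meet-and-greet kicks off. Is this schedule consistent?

Doors ends at 14:22 − 120 min = 12:22.
The encore ends at 12:22 + 80 min = 13:42.
But the encore is also said to end at 14:02 — a 20-minute conflict.

No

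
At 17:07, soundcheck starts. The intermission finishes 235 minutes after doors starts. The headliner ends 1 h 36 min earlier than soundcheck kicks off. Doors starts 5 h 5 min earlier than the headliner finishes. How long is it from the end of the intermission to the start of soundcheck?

2 h 46 min

The headliner ends at 17:07 − 96 min = 15:31.
Doors starts at 15:31 − 305 min = 10:26.
The intermission ends at 10:26 + 235 min = 14:21.
From 14:21 to 17:07 is 2 h 46 min.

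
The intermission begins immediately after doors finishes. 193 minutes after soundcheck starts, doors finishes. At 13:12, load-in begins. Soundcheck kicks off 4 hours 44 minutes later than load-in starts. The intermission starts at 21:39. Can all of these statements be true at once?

No

Soundcheck starts at 13:12 + 284 min = 17:56.
Doors ends at 17:56 + 193 min = 21:09.
So the intermission starts at 21:09.
But the intermission is also said to start at 21:39 — a 30-minute conflict.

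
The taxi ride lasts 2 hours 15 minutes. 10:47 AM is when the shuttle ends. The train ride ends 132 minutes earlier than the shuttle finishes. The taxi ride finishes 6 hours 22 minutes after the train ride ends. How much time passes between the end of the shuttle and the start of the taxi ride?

115 minutes

The train ride ends at 10:47 AM − 132 min = 8:35 AM.
The taxi ride ends at 8:35 AM + 382 min = 2:57 PM.
The taxi ride starts at 2:57 PM − 135 min = 12:42 PM.
From 10:47 AM to 12:42 PM is 115 minutes.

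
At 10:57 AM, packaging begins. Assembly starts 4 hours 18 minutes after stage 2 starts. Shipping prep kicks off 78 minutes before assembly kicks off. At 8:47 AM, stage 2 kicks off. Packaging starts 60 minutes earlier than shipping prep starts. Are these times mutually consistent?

Assembly starts at 8:47 AM + 258 min = 1:05 PM.
Shipping prep starts at 1:05 PM − 78 min = 11:47 AM.
Packaging starts at 11:47 AM − 60 min = 10:47 AM.
But packaging is also said to start at 10:57 AM — a 10-minute conflict.

No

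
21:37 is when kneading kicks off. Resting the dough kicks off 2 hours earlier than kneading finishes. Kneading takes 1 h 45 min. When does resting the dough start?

Kneading ends at 21:37 + 105 min = 23:22.
Resting the dough starts at 23:22 − 120 min = 21:22.

21:22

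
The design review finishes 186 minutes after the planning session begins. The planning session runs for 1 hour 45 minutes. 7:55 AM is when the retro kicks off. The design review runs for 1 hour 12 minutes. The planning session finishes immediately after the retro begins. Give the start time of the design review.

The planning session ends at 7:55 AM.
The planning session starts at 7:55 AM − 105 min = 6:10 AM.
The design review ends at 6:10 AM + 186 min = 9:16 AM.
The design review starts at 9:16 AM − 72 min = 8:04 AM.

8:04 AM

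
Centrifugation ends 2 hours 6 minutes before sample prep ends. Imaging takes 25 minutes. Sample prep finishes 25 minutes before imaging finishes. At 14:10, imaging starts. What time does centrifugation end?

12:04

Imaging ends at 14:10 + 25 min = 14:35.
Sample prep ends at 14:35 − 25 min = 14:10.
Centrifugation ends at 14:10 − 126 min = 12:04.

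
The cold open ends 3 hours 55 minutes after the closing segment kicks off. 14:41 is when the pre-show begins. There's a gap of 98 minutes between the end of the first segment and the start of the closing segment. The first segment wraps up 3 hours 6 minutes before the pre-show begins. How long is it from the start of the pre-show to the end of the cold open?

147 minutes

The first segment ends at 14:41 − 186 min = 11:35.
The closing segment starts at 11:35 + 98 min = 13:13.
The cold open ends at 13:13 + 235 min = 17:08.
From 14:41 to 17:08 is 147 minutes.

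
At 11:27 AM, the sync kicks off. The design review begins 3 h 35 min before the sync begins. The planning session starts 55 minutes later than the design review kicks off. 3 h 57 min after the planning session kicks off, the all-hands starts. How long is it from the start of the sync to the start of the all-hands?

77 minutes

The design review starts at 11:27 AM − 215 min = 7:52 AM.
The planning session starts at 7:52 AM + 55 min = 8:47 AM.
The all-hands starts at 8:47 AM + 237 min = 12:44 PM.
From 11:27 AM to 12:44 PM is 77 minutes.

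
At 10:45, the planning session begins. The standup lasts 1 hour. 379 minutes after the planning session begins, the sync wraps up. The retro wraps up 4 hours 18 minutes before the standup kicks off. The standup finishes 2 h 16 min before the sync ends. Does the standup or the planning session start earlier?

The sync ends at 10:45 + 379 min = 17:04.
The standup ends at 17:04 − 136 min = 14:48.
The standup starts at 14:48 − 60 min = 13:48.
The standup starts at 13:48 and the planning session starts at 10:45, so the planning session is first.

the planning session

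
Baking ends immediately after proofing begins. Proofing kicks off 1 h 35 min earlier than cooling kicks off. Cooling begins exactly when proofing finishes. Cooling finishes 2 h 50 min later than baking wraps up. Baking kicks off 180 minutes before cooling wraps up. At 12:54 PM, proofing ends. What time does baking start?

11:09 AM

Cooling starts at 12:54 PM.
Proofing starts at 12:54 PM − 95 min = 11:19 AM.
So baking ends at 11:19 AM.
Cooling ends at 11:19 AM + 170 min = 2:09 PM.
Baking starts at 2:09 PM − 180 min = 11:09 AM.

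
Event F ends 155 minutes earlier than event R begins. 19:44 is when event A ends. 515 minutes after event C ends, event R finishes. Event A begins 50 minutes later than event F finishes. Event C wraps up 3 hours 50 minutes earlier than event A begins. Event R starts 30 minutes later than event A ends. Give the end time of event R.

23:14

Event R starts at 19:44 + 30 min = 20:14.
Event F ends at 20:14 − 155 min = 17:39.
Event A starts at 17:39 + 50 min = 18:29.
Event C ends at 18:29 − 230 min = 14:39.
Event R ends at 14:39 + 515 min = 23:14.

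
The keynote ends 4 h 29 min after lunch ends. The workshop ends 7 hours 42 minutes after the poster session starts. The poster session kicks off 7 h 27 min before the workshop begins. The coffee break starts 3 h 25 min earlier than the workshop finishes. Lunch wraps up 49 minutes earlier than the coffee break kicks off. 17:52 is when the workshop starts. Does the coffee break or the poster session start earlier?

The poster session starts at 17:52 − 447 min = 10:25.
The workshop ends at 10:25 + 462 min = 18:07.
The coffee break starts at 18:07 − 205 min = 14:42.
The coffee break starts at 14:42 and the poster session starts at 10:25, so the poster session is first.

the poster session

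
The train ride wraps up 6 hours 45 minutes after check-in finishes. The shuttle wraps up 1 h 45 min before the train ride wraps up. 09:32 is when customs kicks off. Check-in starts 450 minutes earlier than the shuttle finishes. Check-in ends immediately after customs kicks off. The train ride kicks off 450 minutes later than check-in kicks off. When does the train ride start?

Check-in ends at 09:32.
The train ride ends at 09:32 + 405 min = 16:17.
The shuttle ends at 16:17 − 105 min = 14:32.
Check-in starts at 14:32 − 450 min = 07:02.
The train ride starts at 07:02 + 450 min = 14:32.

14:32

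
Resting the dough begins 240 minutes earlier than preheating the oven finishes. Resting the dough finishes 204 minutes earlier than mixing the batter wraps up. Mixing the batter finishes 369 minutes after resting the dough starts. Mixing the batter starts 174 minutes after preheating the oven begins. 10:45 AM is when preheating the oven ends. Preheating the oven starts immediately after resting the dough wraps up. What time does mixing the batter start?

12:24 PM

Resting the dough starts at 10:45 AM − 240 min = 6:45 AM.
Mixing the batter ends at 6:45 AM + 369 min = 12:54 PM.
Resting the dough ends at 12:54 PM − 204 min = 9:30 AM.
So preheating the oven starts at 9:30 AM.
Mixing the batter starts at 9:30 AM + 174 min = 12:24 PM.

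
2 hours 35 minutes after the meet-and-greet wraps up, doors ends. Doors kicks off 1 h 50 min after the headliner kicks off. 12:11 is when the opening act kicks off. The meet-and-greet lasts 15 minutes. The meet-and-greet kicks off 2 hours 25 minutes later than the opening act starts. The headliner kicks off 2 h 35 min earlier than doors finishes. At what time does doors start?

The meet-and-greet starts at 12:11 + 145 min = 14:36.
The meet-and-greet ends at 14:36 + 15 min = 14:51.
Doors ends at 14:51 + 155 min = 17:26.
The headliner starts at 17:26 − 155 min = 14:51.
Doors starts at 14:51 + 110 min = 16:41.

16:41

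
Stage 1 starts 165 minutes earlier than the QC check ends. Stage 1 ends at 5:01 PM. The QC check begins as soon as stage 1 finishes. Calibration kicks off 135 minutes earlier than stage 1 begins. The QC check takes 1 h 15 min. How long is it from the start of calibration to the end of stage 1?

The QC check starts at 5:01 PM.
The QC check ends at 5:01 PM + 75 min = 6:16 PM.
Stage 1 starts at 6:16 PM − 165 min = 3:31 PM.
Calibration starts at 3:31 PM − 135 min = 1:16 PM.
From 1:16 PM to 5:01 PM is 3 h 45 min.

3 h 45 min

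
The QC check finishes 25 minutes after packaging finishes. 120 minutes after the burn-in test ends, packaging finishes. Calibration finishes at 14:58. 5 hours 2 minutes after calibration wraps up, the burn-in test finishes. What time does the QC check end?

The burn-in test ends at 14:58 + 302 min = 20:00.
Packaging ends at 20:00 + 120 min = 22:00.
The QC check ends at 22:00 + 25 min = 22:25.

22:25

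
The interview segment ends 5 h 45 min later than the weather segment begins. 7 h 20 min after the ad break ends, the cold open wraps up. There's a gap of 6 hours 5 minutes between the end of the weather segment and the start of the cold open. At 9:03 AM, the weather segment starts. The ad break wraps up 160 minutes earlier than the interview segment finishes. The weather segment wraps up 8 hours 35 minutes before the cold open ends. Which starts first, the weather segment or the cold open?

the weather segment

The interview segment ends at 9:03 AM + 345 min = 2:48 PM.
The ad break ends at 2:48 PM − 160 min = 12:08 PM.
The cold open ends at 12:08 PM + 440 min = 7:28 PM.
The weather segment ends at 7:28 PM − 515 min = 10:53 AM.
The cold open starts at 10:53 AM + 365 min = 4:58 PM.
The weather segment starts at 9:03 AM and the cold open starts at 4:58 PM, so the weather segment is first.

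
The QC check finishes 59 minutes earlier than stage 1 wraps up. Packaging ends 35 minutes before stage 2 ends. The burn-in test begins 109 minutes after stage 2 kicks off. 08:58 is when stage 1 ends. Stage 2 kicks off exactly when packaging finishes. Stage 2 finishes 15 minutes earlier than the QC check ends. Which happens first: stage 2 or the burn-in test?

stage 2

The QC check ends at 08:58 − 59 min = 07:59.
Stage 2 ends at 07:59 − 15 min = 07:44.
Packaging ends at 07:44 − 35 min = 07:09.
So stage 2 starts at 07:09.
The burn-in test starts at 07:09 + 109 min = 08:58.
Stage 2 starts at 07:09 and the burn-in test starts at 08:58, so stage 2 is first.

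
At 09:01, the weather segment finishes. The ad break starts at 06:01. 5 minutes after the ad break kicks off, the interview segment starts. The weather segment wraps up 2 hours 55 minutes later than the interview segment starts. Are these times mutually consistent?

Yes

The interview segment starts at 06:01 + 5 min = 06:06.
The weather segment ends at 06:06 + 175 min = 09:01.
That matches the stated 09:01, so the schedule is consistent.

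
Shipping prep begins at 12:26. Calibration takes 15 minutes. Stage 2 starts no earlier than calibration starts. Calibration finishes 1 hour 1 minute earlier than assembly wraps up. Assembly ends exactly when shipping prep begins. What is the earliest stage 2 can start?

Assembly ends at 12:26.
Calibration ends at 12:26 − 61 min = 11:25.
Calibration starts at 11:25 − 15 min = 11:10.
Stage 2 is bounded by calibration, so the earliest it can start is 11:10.

11:10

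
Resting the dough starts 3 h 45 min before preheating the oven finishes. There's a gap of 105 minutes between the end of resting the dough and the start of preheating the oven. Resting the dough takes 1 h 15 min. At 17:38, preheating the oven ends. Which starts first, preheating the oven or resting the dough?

Resting the dough starts at 17:38 − 225 min = 13:53.
Resting the dough ends at 13:53 + 75 min = 15:08.
Preheating the oven starts at 15:08 + 105 min = 16:53.
Preheating the oven starts at 16:53 and resting the dough starts at 13:53, so resting the dough is first.

resting the dough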